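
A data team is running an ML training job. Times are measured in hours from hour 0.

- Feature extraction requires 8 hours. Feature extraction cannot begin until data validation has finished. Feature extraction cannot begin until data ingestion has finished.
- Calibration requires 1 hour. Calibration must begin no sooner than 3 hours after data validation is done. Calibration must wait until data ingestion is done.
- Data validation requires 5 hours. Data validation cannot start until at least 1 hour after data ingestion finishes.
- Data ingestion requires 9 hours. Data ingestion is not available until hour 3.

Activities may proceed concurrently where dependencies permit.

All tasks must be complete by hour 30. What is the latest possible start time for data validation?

To finish by hour 30, feature extraction (duration 8) must start no later than hour 22.
Nothing follows calibration; the deadline of hour 30 is its only limit. It must start by 30 − 1 = hour 29.
Data validation feeds feature extraction (must start by hour 22); calibration (must start by hour 29, minus 3-hour gap → hour 26). Taking the minimum, data validation must finish by hour 22 and start by 22 − 5 = hour 17.

17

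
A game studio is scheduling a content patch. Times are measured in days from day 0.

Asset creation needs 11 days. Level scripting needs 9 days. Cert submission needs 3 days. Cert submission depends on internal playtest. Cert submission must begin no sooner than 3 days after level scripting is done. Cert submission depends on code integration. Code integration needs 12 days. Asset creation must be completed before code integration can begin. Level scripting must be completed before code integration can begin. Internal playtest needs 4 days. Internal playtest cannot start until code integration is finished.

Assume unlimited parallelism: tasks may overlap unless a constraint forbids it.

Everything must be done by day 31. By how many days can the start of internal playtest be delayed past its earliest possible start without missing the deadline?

Nothing blocks level scripting, so it runs from day 0 to day 9.
Asset creation can start immediately at day 0; it finishes at day 11.
Code integration needs all of asset creation (finishes day 11); level scripting (finishes day 9). That puts its earliest start at day 11; it finishes at 11 + 12 = day 23.
Internal playtest cannot begin until code integration (finishes day 23). It runs from day 23 to 23 + 4 = day 27.

Working backward from the deadline:
To finish by day 31, cert submission (duration 3) must start no later than day 28.
Internal playtest has to be done before cert submission (must start by day 28). That means finishing by day 28, i.e. starting by 28 − 4 = day 24.
So internal playtest can start as early as day 23 and as late as day 24, giving 24 − 23 = 1 day of slack.

1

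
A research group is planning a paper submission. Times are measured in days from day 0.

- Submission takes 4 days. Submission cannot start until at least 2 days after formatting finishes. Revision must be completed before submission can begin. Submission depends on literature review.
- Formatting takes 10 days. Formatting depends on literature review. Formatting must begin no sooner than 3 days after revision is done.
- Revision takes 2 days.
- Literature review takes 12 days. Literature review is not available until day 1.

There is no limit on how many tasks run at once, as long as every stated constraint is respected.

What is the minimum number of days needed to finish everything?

Revision can start immediately at day 0; it finishes at day 2.
Literature review cannot begin until its own release at day 1. It runs from day 1 to 1 + 12 = day 13.
Formatting needs all of literature review (finishes day 13); revision (finishes day 2, plus 3-day gap → day 5). That puts its earliest start at day 13; it finishes at 13 + 10 = day 23.
Submission has to wait for formatting (finishes day 23, plus 2-day gap → day 25); revision (finishes day 2); literature review (finishes day 13). The latest of these is day 25, so submission runs day 25 to 25 + 4 = day 29.
All tasks are finished once the last one completes. Finish times: Literature review at 13, Revision at 2, Formatting at 23, Submission at 29. The latest is day 29.

29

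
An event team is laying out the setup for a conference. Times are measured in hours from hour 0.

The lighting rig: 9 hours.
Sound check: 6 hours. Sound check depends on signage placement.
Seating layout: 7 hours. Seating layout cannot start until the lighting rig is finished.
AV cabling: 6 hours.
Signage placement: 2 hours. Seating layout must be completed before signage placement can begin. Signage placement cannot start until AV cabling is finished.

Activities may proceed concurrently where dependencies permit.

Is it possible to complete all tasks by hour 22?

Nothing blocks AV cabling, so it runs from hour 0 to hour 6.
Nothing blocks the lighting rig, so it runs from hour 0 to hour 9.
After the lighting rig (finishes hour 9), seating layout can start at hour 9 and finishes at hour 16.
Signage placement has to wait for seating layout (finishes hour 16); AV cabling (finishes hour 6). The latest of these is hour 16, so signage placement runs hour 16 to 16 + 2 = hour 18.
Sound check waits on signage placement (finishes hour 18), so it starts at hour 18 and finishes at 18 + 6 = hour 24.
The earliest everything can be done is hour 24, which is after the deadline of 22, so it is not possible.

No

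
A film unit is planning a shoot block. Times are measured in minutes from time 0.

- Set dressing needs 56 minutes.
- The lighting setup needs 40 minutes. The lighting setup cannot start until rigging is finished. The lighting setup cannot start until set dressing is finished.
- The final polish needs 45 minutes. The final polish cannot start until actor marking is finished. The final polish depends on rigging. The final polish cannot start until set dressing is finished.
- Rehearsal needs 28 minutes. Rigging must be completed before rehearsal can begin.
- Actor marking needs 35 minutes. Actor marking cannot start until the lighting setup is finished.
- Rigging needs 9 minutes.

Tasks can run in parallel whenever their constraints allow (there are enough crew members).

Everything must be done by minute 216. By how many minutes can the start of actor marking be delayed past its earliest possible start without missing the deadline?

40

Set dressing has no prerequisites, so it starts at minute 0 and finishes at minute 56.
Rigging has no prerequisites, so it starts at minute 0 and finishes at minute 9.
The lighting setup needs all of rigging (finishes minute 9); set dressing (finishes minute 56). That puts its earliest start at minute 56; it finishes at 56 + 40 = minute 96.
After the lighting setup (finishes minute 96), actor marking can start at minute 96 and finishes at minute 131.

Working backward from the deadline:
The final polish has no dependents, so it just needs to finish by minute 216. Starting by 216 − 45 = minute 171 achieves that.
Since the final polish (must start by minute 171) depends on it, actor marking must finish by minute 171. Backing off its 35-minute duration gives a latest start of minute 136.
So actor marking can start as early as minute 96 and as late as minute 136, giving 136 − 96 = 40 minutes of slack.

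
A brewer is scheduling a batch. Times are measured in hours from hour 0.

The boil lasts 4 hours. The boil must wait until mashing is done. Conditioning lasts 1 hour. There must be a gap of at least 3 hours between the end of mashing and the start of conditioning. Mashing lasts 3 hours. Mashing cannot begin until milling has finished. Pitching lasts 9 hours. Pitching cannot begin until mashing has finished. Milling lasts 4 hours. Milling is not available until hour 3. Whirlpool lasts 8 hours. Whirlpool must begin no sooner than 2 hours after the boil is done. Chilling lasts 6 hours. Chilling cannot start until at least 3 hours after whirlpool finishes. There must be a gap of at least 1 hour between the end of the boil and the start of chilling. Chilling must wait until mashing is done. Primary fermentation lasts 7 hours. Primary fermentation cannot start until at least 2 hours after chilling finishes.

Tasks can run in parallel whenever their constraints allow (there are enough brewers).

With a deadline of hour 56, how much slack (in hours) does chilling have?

Milling waits on its own release at hour 3, so it starts at hour 3 and finishes at 3 + 4 = hour 7.
After milling (finishes hour 7), mashing can start at hour 7 and finishes at hour 10.
The boil waits on mashing (finishes hour 10), so it starts at hour 10 and finishes at 10 + 4 = hour 14.
After the boil (finishes hour 14, plus 2-hour gap → hour 16), whirlpool can start at hour 16 and finishes at hour 24.
Chilling has to wait for whirlpool (finishes hour 24, plus 3-hour gap → hour 27); the boil (finishes hour 14, plus 1-hour gap → hour 15); mashing (finishes hour 10). The latest of these is hour 27, so chilling runs hour 27 to 27 + 6 = hour 33.

Working backward from the deadline:
Primary fermentation has no dependents, so it just needs to finish by hour 56. Starting by 56 − 7 = hour 49 achieves that.
Since primary fermentation (must start by hour 49, minus 2-hour gap → hour 47) depends on it, chilling must finish by hour 47. Backing off its 6-hour duration gives a latest start of hour 41.
So chilling can start as early as hour 27 and as late as hour 41, giving 41 − 27 = 14 hours of slack.

14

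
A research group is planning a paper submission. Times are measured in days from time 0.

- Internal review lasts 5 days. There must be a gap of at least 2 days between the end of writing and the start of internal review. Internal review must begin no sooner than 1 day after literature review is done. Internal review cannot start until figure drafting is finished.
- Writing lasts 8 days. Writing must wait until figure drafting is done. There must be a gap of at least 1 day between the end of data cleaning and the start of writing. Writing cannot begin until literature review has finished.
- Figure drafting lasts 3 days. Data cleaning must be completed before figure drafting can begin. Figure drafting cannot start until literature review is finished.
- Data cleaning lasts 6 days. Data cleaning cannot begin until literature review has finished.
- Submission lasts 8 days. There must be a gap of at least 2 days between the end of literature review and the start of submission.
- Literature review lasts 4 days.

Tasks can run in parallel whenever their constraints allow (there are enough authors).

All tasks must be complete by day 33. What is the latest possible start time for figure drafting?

To finish by day 33, internal review (duration 5) must start no later than day 28.
Writing feeds into internal review (must start by day 28, minus 2-day gap → day 26); so writing must finish by day 26 and therefore start by day 18.
For figure drafting: writing (must start by day 18); internal review (must start by day 28). The most restrictive is day 18; with a 3-day duration, figure drafting must start by day 15.

15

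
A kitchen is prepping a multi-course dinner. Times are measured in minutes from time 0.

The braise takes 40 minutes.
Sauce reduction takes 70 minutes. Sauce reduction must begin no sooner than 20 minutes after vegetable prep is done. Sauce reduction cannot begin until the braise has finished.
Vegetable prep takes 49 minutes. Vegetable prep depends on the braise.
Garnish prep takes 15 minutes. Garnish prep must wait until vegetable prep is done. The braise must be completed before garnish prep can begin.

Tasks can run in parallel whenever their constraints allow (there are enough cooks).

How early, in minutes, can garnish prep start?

89

The braise has no prerequisites, so it starts at minute 0 and finishes at minute 40.
Vegetable prep cannot begin until the braise (finishes minute 40). It runs from minute 40 to 40 + 49 = minute 89.
Garnish prep waits on vegetable prep (finishes minute 89); the braise (finishes minute 40). The latest of these is minute 89, which is the earliest garnish prep can start.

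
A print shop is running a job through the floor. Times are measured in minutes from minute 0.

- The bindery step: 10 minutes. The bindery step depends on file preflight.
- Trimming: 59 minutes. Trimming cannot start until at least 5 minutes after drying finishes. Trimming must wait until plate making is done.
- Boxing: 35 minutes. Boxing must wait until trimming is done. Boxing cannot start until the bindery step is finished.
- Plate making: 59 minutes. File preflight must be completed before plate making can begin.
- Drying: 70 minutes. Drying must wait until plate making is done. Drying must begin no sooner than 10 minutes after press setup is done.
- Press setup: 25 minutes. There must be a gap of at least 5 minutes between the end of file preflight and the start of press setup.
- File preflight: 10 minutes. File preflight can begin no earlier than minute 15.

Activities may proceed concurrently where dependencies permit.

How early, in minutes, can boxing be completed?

After its own release at minute 15, file preflight can start at minute 15 and finishes at minute 25.
After file preflight (finishes minute 25), the bindery step can start at minute 25 and finishes at minute 35.
After file preflight (finishes minute 25, plus 5-minute gap → minute 30), press setup can start at minute 30 and finishes at minute 55.
Plate making waits on file preflight (finishes minute 25), so it starts at minute 25 and finishes at 25 + 59 = minute 84.
Drying needs all of plate making (finishes minute 84); press setup (finishes minute 55, plus 10-minute gap → minute 65). That puts its earliest start at minute 84; it finishes at 84 + 70 = minute 154.
Trimming needs all of drying (finishes minute 154, plus 5-minute gap → minute 159); plate making (finishes minute 84). That puts its earliest start at minute 159; it finishes at 159 + 59 = minute 218.
For boxing: trimming (finishes minute 218); the bindery step (finishes minute 35). Taking the maximum gives a start of minute 218, and it finishes at 218 + 35 = minute 253.

253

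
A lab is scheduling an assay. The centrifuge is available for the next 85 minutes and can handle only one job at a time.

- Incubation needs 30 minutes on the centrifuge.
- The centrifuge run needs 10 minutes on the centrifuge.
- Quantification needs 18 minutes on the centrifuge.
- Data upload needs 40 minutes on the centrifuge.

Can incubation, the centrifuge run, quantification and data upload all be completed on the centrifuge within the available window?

Running back to back, the jobs need 30 + 10 + 18 + 40 = 98 minutes on the centrifuge.
Since 98 > 85, they cannot all fit.

No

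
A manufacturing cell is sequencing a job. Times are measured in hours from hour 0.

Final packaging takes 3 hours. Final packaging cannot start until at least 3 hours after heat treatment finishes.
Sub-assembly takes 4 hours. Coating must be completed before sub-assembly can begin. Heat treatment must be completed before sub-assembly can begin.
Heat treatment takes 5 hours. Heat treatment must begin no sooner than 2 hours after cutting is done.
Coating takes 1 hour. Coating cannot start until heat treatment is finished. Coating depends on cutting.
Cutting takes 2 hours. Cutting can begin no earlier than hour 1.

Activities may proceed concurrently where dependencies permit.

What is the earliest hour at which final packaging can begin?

13

Cutting cannot begin until its own release at hour 1. It runs from hour 1 to 1 + 2 = hour 3.
Heat treatment cannot begin until cutting (finishes hour 3, plus 2-hour gap → hour 5). It runs from hour 5 to 5 + 5 = hour 10.
Final packaging waits on heat treatment (finishes hour 10, plus 3-hour gap → hour 13), so the earliest it can start is hour 13.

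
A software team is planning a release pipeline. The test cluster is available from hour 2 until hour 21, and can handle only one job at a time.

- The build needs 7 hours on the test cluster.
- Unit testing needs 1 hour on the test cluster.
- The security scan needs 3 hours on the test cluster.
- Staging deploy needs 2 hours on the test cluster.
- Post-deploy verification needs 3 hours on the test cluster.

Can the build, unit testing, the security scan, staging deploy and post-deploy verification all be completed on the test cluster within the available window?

Yes

The test cluster window is 21 − 2 = 19 hours.
Running back to back, the jobs need 7 + 1 + 3 + 2 + 3 = 16 hours on the test cluster.
Since 16 ≤ 19, they fit within the window.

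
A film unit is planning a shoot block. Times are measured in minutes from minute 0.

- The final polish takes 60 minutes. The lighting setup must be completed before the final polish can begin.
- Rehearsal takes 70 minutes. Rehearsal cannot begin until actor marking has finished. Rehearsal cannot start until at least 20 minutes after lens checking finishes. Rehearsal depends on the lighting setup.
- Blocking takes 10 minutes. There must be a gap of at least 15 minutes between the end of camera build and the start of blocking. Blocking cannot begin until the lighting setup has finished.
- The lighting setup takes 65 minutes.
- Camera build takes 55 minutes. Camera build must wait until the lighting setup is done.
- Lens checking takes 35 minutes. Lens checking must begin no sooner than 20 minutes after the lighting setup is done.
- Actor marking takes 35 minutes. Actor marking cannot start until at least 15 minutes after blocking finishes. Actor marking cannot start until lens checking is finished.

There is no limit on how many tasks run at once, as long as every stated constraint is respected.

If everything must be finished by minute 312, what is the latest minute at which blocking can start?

Nothing follows rehearsal; the deadline of minute 312 is its only limit. It must start by 312 − 70 = minute 242.
Actor marking feeds into rehearsal (must start by minute 242); so actor marking must finish by minute 242 and therefore start by minute 207.
Blocking must finish before actor marking (must start by minute 207, minus 15-minute gap → minute 192). With a 10-minute duration, blocking must start by 192 − 10 = minute 182.

182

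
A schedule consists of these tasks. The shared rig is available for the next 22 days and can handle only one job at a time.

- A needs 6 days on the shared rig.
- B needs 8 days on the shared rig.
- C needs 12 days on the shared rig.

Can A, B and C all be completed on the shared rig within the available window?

Running back to back, the jobs need 6 + 8 + 12 = 26 days on the shared rig.
Since 26 > 22, they cannot all fit.

No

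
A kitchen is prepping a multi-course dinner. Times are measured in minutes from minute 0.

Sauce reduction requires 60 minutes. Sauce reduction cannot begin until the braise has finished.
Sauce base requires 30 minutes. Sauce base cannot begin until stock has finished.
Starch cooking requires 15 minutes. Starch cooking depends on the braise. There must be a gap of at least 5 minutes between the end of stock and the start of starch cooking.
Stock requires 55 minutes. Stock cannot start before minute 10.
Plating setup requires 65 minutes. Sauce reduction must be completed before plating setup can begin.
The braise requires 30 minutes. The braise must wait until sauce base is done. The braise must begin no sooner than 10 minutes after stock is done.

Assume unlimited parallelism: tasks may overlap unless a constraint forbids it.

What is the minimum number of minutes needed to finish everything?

Stock waits on its own release at minute 10, so it starts at minute 10 and finishes at 10 + 55 = minute 65.
After stock (finishes minute 65), sauce base can start at minute 65 and finishes at minute 95.
The braise needs all of sauce base (finishes minute 95); stock (finishes minute 65, plus 10-minute gap → minute 75). That puts its earliest start at minute 95; it finishes at 95 + 30 = minute 125.
Starch cooking cannot start until the braise (finishes minute 125); stock (finishes minute 65, plus 5-minute gap → minute 70). The controlling bound is minute 125, so starch cooking finishes at 125 + 15 = minute 140.
Sauce reduction cannot begin until the braise (finishes minute 125). It runs from minute 125 to 125 + 60 = minute 185.
After sauce reduction (finishes minute 185), plating setup can start at minute 185 and finishes at minute 250.
All tasks are finished once the last one completes. Finish times: Stock at 65, Sauce base at 95, The braise at 125, Sauce reduction at 185, Starch cooking at 140, Plating setup at 250. The latest is minute 250.

250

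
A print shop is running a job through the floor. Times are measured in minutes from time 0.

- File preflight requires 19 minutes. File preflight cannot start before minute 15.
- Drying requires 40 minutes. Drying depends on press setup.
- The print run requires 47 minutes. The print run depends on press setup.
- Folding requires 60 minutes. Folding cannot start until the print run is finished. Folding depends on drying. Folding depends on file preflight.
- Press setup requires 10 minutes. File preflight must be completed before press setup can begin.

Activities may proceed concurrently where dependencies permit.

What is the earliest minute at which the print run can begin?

After its own release at minute 15, file preflight can start at minute 15 and finishes at minute 34.
Press setup waits on file preflight (finishes minute 34), so it starts at minute 34 and finishes at 34 + 10 = minute 44.
The print run waits on press setup (finishes minute 44), so the earliest it can start is minute 44.

44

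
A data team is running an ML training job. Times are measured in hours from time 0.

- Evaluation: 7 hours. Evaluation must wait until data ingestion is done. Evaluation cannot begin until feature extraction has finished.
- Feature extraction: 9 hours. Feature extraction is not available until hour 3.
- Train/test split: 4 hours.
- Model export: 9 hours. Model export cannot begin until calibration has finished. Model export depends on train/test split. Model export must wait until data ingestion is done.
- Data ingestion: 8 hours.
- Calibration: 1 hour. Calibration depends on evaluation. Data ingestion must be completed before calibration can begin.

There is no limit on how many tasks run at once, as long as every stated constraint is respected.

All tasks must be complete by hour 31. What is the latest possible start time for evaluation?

Model export has no dependents, so it just needs to finish by hour 31. Starting by 31 − 9 = hour 22 achieves that.
Calibration feeds into model export (must start by hour 22); so calibration must finish by hour 22 and therefore start by hour 21.
Evaluation feeds into calibration (must start by hour 21); so evaluation must finish by hour 21 and therefore start by hour 14.

14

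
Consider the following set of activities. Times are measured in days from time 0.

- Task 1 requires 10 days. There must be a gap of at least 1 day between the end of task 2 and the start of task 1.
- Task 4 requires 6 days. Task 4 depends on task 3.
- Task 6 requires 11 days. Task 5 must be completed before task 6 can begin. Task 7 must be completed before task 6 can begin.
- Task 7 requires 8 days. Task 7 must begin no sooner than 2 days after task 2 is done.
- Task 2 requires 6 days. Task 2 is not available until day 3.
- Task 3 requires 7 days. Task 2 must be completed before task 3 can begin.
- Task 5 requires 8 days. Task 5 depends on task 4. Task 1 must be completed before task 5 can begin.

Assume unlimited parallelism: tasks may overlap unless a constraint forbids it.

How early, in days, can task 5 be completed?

Task 2 waits on its own release at day 3, so it starts at day 3 and finishes at 3 + 6 = day 9.
Task 3 cannot begin until task 2 (finishes day 9). It runs from day 9 to 9 + 7 = day 16.
After task 3 (finishes day 16), task 4 can start at day 16 and finishes at day 22.
Task 1 cannot begin until task 2 (finishes day 9, plus 1-day gap → day 10). It runs from day 10 to 10 + 10 = day 20.
Task 5 has to wait for task 4 (finishes day 22); task 1 (finishes day 20). The latest of these is day 22, so task 5 runs day 22 to 22 + 8 = day 30.

30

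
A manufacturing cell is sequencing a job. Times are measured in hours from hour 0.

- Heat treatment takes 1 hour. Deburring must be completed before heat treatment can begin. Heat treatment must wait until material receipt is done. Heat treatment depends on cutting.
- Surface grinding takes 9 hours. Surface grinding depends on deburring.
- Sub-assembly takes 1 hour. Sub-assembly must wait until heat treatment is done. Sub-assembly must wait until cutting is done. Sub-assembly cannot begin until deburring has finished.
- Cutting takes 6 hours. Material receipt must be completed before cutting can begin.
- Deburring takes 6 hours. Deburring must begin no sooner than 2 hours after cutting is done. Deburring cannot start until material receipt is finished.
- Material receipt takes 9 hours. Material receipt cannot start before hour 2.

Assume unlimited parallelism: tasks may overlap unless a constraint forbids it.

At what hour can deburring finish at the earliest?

Material receipt waits on its own release at hour 2, so it starts at hour 2 and finishes at 2 + 9 = hour 11.
Cutting cannot begin until material receipt (finishes hour 11). It runs from hour 11 to 11 + 6 = hour 17.
For deburring: cutting (finishes hour 17, plus 2-hour gap → hour 19); material receipt (finishes hour 11). Taking the maximum gives a start of hour 19, and it finishes at 19 + 6 = hour 25.

25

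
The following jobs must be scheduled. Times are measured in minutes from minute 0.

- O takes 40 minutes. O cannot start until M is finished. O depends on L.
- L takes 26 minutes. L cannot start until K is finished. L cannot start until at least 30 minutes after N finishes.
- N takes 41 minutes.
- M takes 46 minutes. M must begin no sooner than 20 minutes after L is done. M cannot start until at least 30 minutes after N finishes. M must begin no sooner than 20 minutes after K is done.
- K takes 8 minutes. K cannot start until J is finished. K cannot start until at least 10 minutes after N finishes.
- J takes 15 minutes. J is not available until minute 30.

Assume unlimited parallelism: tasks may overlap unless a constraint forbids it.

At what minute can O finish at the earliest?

203

N can start immediately at minute 0; it finishes at minute 41.
J waits on its own release at minute 30, so it starts at minute 30 and finishes at 30 + 15 = minute 45.
For K: J (finishes minute 45); N (finishes minute 41, plus 10-minute gap → minute 51). Taking the maximum gives a start of minute 51, and it finishes at 51 + 8 = minute 59.
L has to wait for K (finishes minute 59); N (finishes minute 41, plus 30-minute gap → minute 71). The latest of these is minute 71, so L runs minute 71 to 71 + 26 = minute 97.
M needs all of L (finishes minute 97, plus 20-minute gap → minute 117); N (finishes minute 41, plus 30-minute gap → minute 71); K (finishes minute 59, plus 20-minute gap → minute 79). That puts its earliest start at minute 117; it finishes at 117 + 46 = minute 163.
O needs all of M (finishes minute 163); L (finishes minute 97). That puts its earliest start at minute 163; it finishes at 163 + 40 = minute 203.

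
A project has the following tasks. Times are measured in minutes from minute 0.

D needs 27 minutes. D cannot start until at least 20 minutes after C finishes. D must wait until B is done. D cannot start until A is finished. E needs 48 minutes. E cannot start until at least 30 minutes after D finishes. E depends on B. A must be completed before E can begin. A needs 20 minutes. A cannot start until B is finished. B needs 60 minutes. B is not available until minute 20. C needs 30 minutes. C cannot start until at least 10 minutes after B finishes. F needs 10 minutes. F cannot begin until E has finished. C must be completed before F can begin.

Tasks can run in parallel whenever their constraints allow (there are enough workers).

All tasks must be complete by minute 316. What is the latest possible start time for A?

181

F has no dependents, so it just needs to finish by minute 316. Starting by 316 − 10 = minute 306 achieves that.
E feeds into F (must start by minute 306); so E must finish by minute 306 and therefore start by minute 258.
D must finish before E (must start by minute 258, minus 30-minute gap → minute 228). With a 27-minute duration, D must start by 228 − 27 = minute 201.
A must finish in time for D (must start by minute 201); E (must start by minute 258). The tightest is minute 201, so A must start by 201 − 20 = minute 181.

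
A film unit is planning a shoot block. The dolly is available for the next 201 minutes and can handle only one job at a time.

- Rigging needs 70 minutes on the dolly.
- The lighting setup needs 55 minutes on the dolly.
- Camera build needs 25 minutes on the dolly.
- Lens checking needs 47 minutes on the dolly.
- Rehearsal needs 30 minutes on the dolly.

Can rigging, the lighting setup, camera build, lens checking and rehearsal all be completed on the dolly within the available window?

No

Running back to back, the jobs need 70 + 55 + 25 + 47 + 30 = 227 minutes on the dolly.
Since 227 > 201, they cannot all fit.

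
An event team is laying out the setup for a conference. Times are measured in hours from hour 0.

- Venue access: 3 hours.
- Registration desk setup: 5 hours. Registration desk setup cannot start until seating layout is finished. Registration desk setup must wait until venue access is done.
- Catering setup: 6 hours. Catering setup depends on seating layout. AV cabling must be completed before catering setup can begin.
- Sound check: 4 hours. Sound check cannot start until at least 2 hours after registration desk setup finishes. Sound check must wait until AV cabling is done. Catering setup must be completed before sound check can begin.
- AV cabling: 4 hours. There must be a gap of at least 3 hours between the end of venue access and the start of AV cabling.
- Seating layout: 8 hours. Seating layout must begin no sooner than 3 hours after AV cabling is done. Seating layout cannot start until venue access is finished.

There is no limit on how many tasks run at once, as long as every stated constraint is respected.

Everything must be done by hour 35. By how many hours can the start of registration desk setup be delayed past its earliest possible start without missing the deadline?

3

Venue access can start immediately at hour 0; it finishes at hour 3.
After venue access (finishes hour 3, plus 3-hour gap → hour 6), AV cabling can start at hour 6 and finishes at hour 10.
Seating layout has to wait for AV cabling (finishes hour 10, plus 3-hour gap → hour 13); venue access (finishes hour 3). The latest of these is hour 13, so seating layout runs hour 13 to 13 + 8 = hour 21.
Registration desk setup has to wait for seating layout (finishes hour 21); venue access (finishes hour 3). The latest of these is hour 21, so registration desk setup runs hour 21 to 21 + 5 = hour 26.

Working backward from the deadline:
Sound check has no dependents, so it just needs to finish by hour 35. Starting by 35 − 4 = hour 31 achieves that.
Registration desk setup must finish before sound check (must start by hour 31, minus 2-hour gap → hour 29). With a 5-hour duration, registration desk setup must start by 29 − 5 = hour 24.
So registration desk setup can start as early as hour 21 and as late as hour 24, giving 24 − 21 = 3 hours of slack.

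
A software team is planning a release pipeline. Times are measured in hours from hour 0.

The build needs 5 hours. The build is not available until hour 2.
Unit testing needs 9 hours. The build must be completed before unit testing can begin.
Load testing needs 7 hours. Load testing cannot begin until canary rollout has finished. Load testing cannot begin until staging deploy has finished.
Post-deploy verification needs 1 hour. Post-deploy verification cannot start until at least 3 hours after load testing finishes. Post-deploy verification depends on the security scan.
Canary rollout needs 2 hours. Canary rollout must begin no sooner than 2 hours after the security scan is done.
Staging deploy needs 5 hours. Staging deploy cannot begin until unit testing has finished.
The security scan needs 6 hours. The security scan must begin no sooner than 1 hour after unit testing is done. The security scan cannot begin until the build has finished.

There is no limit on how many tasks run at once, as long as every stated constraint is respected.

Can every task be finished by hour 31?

No

The build waits on its own release at hour 2, so it starts at hour 2 and finishes at 2 + 5 = hour 7.
Unit testing waits on the build (finishes hour 7), so it starts at hour 7 and finishes at 7 + 9 = hour 16.
Staging deploy cannot begin until unit testing (finishes hour 16). It runs from hour 16 to 16 + 5 = hour 21.
The security scan cannot start until unit testing (finishes hour 16, plus 1-hour gap → hour 17); the build (finishes hour 7). The controlling bound is hour 17, so the security scan finishes at 17 + 6 = hour 23.
After the security scan (finishes hour 23, plus 2-hour gap → hour 25), canary rollout can start at hour 25 and finishes at hour 27.
For load testing: canary rollout (finishes hour 27); staging deploy (finishes hour 21). Taking the maximum gives a start of hour 27, and it finishes at 27 + 7 = hour 34.
Post-deploy verification has to wait for load testing (finishes hour 34, plus 3-hour gap → hour 37); the security scan (finishes hour 23). The latest of these is hour 37, so post-deploy verification runs hour 37 to 37 + 1 = hour 38.
The earliest everything can be done is hour 38, which is after the deadline of 31, so it is not possible.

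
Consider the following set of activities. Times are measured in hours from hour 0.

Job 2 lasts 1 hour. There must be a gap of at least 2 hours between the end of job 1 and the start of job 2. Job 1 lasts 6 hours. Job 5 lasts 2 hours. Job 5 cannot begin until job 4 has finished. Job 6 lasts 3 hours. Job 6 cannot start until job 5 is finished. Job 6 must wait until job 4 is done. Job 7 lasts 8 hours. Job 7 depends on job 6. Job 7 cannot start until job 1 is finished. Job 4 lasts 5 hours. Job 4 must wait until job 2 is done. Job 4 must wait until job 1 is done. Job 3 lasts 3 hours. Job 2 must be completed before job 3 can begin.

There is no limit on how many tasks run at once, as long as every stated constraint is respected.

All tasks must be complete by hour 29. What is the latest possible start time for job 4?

Job 7 must finish by hour 29; it takes 8 hours, so it must start by 29 − 8 = hour 21.
Job 6 has to be done before job 7 (must start by hour 21). That means finishing by hour 21, i.e. starting by 21 − 3 = hour 18.
Since job 6 (must start by hour 18) depends on it, job 5 must finish by hour 18. Backing off its 2-hour duration gives a latest start of hour 16.
Job 4 must finish in time for job 5 (must start by hour 16); job 6 (must start by hour 18). The tightest is hour 16, so job 4 must start by 16 − 5 = hour 11.

11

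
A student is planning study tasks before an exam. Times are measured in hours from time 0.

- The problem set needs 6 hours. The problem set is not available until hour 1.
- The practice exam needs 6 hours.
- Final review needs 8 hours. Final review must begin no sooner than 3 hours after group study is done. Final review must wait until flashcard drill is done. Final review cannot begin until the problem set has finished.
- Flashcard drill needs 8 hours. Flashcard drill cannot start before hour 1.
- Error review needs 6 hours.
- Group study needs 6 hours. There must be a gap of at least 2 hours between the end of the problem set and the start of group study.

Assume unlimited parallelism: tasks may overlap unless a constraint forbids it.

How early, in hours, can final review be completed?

Flashcard drill waits on its own release at hour 1, so it starts at hour 1 and finishes at 1 + 8 = hour 9.
After its own release at hour 1, the problem set can start at hour 1 and finishes at hour 7.
Group study cannot begin until the problem set (finishes hour 7, plus 2-hour gap → hour 9). It runs from hour 9 to 9 + 6 = hour 15.
Final review has to wait for group study (finishes hour 15, plus 3-hour gap → hour 18); flashcard drill (finishes hour 9); the problem set (finishes hour 7). The latest of these is hour 18, so final review runs hour 18 to 18 + 8 = hour 26.

26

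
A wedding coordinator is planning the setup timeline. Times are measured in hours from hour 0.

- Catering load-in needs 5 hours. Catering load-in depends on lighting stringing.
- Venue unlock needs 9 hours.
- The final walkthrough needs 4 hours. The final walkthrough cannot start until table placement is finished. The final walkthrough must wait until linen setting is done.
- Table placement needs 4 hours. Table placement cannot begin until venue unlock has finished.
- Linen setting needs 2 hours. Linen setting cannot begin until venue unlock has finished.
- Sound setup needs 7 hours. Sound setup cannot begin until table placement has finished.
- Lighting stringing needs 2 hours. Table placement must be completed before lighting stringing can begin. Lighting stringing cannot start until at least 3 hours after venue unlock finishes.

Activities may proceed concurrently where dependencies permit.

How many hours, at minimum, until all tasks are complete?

20

Nothing blocks venue unlock, so it runs from hour 0 to hour 9.
After venue unlock (finishes hour 9), linen setting can start at hour 9 and finishes at hour 11.
Table placement cannot begin until venue unlock (finishes hour 9). It runs from hour 9 to 9 + 4 = hour 13.
The final walkthrough cannot start until table placement (finishes hour 13); linen setting (finishes hour 11). The controlling bound is hour 13, so the final walkthrough finishes at 13 + 4 = hour 17.
Sound setup cannot begin until table placement (finishes hour 13). It runs from hour 13 to 13 + 7 = hour 20.
Lighting stringing needs all of table placement (finishes hour 13); venue unlock (finishes hour 9, plus 3-hour gap → hour 12). That puts its earliest start at hour 13; it finishes at 13 + 2 = hour 15.
Catering load-in cannot begin until lighting stringing (finishes hour 15). It runs from hour 15 to 15 + 5 = hour 20.
All tasks are finished once the last one completes. Finish times: Venue unlock at 9, Table placement at 13, Linen setting at 11, Lighting stringing at 15, Sound setup at 20, Catering load-in at 20, The final walkthrough at 17. The latest is hour 20.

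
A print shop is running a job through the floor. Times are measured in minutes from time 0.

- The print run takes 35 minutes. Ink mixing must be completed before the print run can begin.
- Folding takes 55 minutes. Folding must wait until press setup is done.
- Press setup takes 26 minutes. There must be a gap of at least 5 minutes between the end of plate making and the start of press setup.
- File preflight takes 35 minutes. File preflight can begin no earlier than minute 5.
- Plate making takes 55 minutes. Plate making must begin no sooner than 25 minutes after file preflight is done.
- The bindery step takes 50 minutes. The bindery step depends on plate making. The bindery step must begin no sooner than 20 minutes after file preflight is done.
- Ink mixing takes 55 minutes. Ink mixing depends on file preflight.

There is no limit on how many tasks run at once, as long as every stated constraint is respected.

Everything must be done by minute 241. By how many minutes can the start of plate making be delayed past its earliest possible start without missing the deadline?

35

After its own release at minute 5, file preflight can start at minute 5 and finishes at minute 40.
Plate making waits on file preflight (finishes minute 40, plus 25-minute gap → minute 65), so it starts at minute 65 and finishes at 65 + 55 = minute 120.

Working backward from the deadline:
To finish by minute 241, folding (duration 55) must start no later than minute 186.
Press setup feeds into folding (must start by minute 186); so press setup must finish by minute 186 and therefore start by minute 160.
To finish by minute 241, the bindery step (duration 50) must start no later than minute 191.
For plate making: press setup (must start by minute 160, minus 5-minute gap → minute 155); the bindery step (must start by minute 191). The most restrictive is minute 155; with a 55-minute duration, plate making must start by minute 100.
So plate making can start as early as minute 65 and as late as minute 100, giving 100 − 65 = 35 minutes of slack.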